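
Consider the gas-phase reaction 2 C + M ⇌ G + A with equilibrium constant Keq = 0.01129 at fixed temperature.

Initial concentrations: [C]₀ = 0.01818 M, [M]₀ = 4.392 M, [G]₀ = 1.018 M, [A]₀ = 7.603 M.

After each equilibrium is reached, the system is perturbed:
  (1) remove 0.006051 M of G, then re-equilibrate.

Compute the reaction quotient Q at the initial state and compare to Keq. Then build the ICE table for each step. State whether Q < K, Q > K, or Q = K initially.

Q₀ = 5332; Q > K (proceeds reverse)

Q₀ = 5332 vs Keq = 0.01129 ⇒ Q>K, reverse
Step 1:
                  C         M         G         A
  I         0.01818     4.392     1.018     7.603
  C           1.964     0.982    -0.982    -0.982
  E           1.982     5.374     0.036     6.621
  solve Keq expr → x = -0.982; check Q = 0.01129
Then remove 0.006051 M of G.
Step 2:
                  C         M         G         A
  I           1.982     5.374   0.02995     6.621
  C        -0.01116  -0.00558   0.00558   0.00558
  E           1.971     5.368   0.03553     6.627
  solve Keq expr → x = 0.00558; check Q = 0.01129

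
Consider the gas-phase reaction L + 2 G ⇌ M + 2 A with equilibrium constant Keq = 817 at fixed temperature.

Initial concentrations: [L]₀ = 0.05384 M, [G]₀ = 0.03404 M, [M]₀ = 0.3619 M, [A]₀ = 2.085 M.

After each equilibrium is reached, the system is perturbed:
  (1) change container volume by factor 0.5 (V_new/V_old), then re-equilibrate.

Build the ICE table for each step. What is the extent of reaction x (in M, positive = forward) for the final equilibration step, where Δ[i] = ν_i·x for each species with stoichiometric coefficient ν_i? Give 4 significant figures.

Q₀ = 2.5218e+04 vs Keq = 817 ⇒ Q>K, reverse
Step 1:
                   L          G          M          A
  I          0.05384    0.03404     0.3619      2.085
  C          0.04532    0.09063   -0.04532   -0.09063
  E          0.09916     0.1247     0.3166      1.994
  solve Keq expr → x = -0.04532; check Q = 817
Then change container volume by factor 0.5 (V_new/V_old).
Step 2:
                   L          G          M          A
  I           0.1983     0.2493     0.6332      3.989
  C                0          0          0          0
  E           0.1983     0.2493     0.6332      3.989
  solve Keq expr → x = 0; check Q = 817

x = 0 M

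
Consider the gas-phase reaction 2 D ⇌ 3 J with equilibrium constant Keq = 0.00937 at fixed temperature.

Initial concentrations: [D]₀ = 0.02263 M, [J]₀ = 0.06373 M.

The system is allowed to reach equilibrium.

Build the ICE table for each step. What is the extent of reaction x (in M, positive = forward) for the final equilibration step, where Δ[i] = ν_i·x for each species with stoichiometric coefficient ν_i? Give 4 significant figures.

x = -0.01211 M

Q₀ = 0.5054 vs Keq = 0.00937 ⇒ Q>K, reverse
Step 1:
                  D         J
  init      0.02263   0.06373
  Δ         0.02422  -0.03633
  eq        0.04685    0.0274
  solve Keq expr → x = -0.01211; check Q = 0.00937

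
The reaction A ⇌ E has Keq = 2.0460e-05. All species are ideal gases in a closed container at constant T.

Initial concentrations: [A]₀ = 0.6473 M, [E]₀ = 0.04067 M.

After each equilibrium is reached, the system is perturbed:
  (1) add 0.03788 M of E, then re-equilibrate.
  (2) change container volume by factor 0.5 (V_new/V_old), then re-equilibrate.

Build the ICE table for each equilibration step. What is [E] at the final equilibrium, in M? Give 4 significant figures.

[E]_eq = 2.9701e-05 M

Q₀ = 0.06283 vs Keq = 2.0460e-05 ⇒ Q>K, reverse
Step 1:
                   A          E
  I           0.6473    0.04067
  C          0.04066   -0.04066
  E            0.688 1.4076e-05
  solve Keq expr → x = -0.04066; check Q = 2.0460e-05
Then add 0.03788 M of E.
Step 2:
                   A          E
  I            0.688    0.03789
  C          0.03788   -0.03788
  E           0.7258 1.4851e-05
  solve Keq expr → x = -0.03788; check Q = 2.0460e-05
Then change container volume by factor 0.5 (V_new/V_old).
Step 3:
                   A          E
  I            1.452 2.9701e-05
  C                0          0
  E            1.452 2.9701e-05
  solve Keq expr → x = 0; check Q = 2.0460e-05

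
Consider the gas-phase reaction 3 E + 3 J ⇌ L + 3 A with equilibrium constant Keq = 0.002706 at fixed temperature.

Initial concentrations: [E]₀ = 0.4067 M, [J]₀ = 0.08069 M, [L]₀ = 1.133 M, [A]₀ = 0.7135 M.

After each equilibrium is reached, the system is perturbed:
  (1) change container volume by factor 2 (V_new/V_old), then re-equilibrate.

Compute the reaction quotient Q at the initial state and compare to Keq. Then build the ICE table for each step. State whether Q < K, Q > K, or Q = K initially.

Q₀ = 1.1645e+04; Q > K (proceeds reverse)

Q₀ = 1.1645e+04 vs Keq = 0.002706 ⇒ Q>K, reverse
Step 1:
                  E         J         L         A
  init       0.4067   0.08069     1.133    0.7135
  Δ          0.6126    0.6126   -0.2042   -0.6126
  eq          1.019    0.6933    0.9288    0.1009
  solve Keq expr → x = -0.2042; check Q = 0.002706
Then change container volume by factor 2 (V_new/V_old).
Step 2:
                  E         J         L         A
  init       0.5096    0.3466    0.4644   0.05046
  Δ         0.01602   0.01602 -0.005342  -0.01602
  eq         0.5257    0.3627    0.4591   0.03444
  solve Keq expr → x = -0.005342; check Q = 0.002706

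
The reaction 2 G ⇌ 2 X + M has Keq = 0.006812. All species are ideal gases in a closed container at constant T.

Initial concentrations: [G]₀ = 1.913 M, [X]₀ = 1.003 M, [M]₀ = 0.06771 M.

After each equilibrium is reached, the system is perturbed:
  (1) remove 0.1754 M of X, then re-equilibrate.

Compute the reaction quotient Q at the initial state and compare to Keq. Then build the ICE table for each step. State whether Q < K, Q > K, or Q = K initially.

Q₀ = 0.01861; Q > K (proceeds reverse)

Q₀ = 0.01861 vs Keq = 0.006812 ⇒ Q>K, reverse
Step 1:
                    G           X           M
  Initial       1.913       1.003     0.06771
  Change      0.07324    -0.07324    -0.03662
  Equil         1.986      0.9298     0.03109
  solve Keq expr → x = -0.03662; check Q = 0.006812
Then remove 0.1754 M of X.
Step 2:
                    G           X           M
  Initial       1.986      0.7544     0.03109
  Change     -0.02431     0.02431     0.01216
  Equil         1.962      0.7787     0.04324
  solve Keq expr → x = 0.01216; check Q = 0.006812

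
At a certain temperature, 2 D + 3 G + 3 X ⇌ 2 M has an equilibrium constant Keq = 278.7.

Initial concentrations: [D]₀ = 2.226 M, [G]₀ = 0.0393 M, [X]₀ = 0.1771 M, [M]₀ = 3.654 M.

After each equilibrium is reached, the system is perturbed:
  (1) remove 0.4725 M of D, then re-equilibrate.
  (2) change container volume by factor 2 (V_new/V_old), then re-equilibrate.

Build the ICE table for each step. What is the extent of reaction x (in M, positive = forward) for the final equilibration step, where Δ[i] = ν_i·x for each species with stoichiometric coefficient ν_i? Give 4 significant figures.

x = -0.06712 M

Q₀ = 7.9920e+06 vs Keq = 278.7 ⇒ Q>K, reverse
Step 1:
                  D         G         X         M
  I           2.226    0.0393    0.1771     3.654
  C          0.2233     0.335     0.335   -0.2233
  E           2.449    0.3743    0.5121     3.431
  solve Keq expr → x = -0.1117; check Q = 278.7
Then remove 0.4725 M of D.
Step 2:
                  D         G         X         M
  I           1.977    0.3743    0.5121     3.431
  C         0.01975   0.02962   0.02962  -0.01975
  E           1.997    0.4039    0.5417     3.411
  solve Keq expr → x = -0.009874; check Q = 278.7
Then change container volume by factor 2 (V_new/V_old).
Step 3:
                  D         G         X         M
  I          0.9983    0.2019    0.2708     1.705
  C          0.1342    0.2014    0.2014   -0.1342
  E           1.133    0.4033    0.4722     1.571
  solve Keq expr → x = -0.06712; check Q = 278.7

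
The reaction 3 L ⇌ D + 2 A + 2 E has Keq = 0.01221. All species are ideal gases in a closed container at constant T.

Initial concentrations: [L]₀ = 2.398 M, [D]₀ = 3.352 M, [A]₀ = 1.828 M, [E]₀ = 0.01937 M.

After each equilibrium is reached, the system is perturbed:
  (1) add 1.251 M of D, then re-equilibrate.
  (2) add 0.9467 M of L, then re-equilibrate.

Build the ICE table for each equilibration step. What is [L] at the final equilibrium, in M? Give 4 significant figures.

Q₀ = 3.0477e-04 vs Keq = 0.01221 ⇒ Q<K, forward
Step 1:
                  L         D         A         E
  Initial     2.398     3.352     1.828   0.01937
  Change    -0.1312   0.04374   0.08747   0.08747
  Equil       2.267     3.396     1.915    0.1068
  solve Keq expr → x = 0.04374; check Q = 0.01221
Then add 1.251 M of D.
Step 2:
                  L         D         A         E
  Initial     2.267     4.647     1.915    0.1068
  Change    0.02032 -0.006774  -0.01355  -0.01355
  Equil       2.287      4.64     1.902   0.09329
  solve Keq expr → x = -0.006774; check Q = 0.01221
Then add 0.9467 M of L.
Step 3:
                  L         D         A         E
  Initial     3.234      4.64     1.902   0.09329
  Change   -0.07987   0.02662   0.05325   0.05325
  Equil       3.154     4.667     1.955    0.1465
  solve Keq expr → x = 0.02662; check Q = 0.01221

[L]_eq = 3.154 M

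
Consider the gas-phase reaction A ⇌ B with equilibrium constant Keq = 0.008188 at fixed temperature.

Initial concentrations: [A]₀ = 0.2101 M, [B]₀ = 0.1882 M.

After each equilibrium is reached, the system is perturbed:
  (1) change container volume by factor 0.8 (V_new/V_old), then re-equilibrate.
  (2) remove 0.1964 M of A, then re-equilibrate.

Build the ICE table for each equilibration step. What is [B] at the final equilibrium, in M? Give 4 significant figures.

[B]_eq = 0.002448 M

Q₀ = 0.8958 vs Keq = 0.008188 ⇒ Q>K, reverse
Step 1:
                   A          B
  I           0.2101     0.1882
  C            0.185     -0.185
  E           0.3951   0.003235
  solve Keq expr → x = -0.185; check Q = 0.008188
Then change container volume by factor 0.8 (V_new/V_old).
Step 2:
                   A          B
  I           0.4938   0.004043
  C                0          0
  E           0.4938   0.004043
  solve Keq expr → x = 0; check Q = 0.008188
Then remove 0.1964 M of A.
Step 3:
                   A          B
  I           0.2974   0.004043
  C         0.001595  -0.001595
  E            0.299   0.002448
  solve Keq expr → x = -0.001595; check Q = 0.008188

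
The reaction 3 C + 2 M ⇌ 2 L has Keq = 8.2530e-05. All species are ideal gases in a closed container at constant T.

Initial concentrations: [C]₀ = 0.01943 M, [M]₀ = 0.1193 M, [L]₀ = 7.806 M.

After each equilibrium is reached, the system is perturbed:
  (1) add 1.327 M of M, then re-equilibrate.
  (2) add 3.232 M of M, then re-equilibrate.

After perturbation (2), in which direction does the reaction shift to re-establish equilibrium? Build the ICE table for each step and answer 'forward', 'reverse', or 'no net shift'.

Q₀ = 5.8366e+08 vs Keq = 8.2530e-05 ⇒ Q>K, reverse
Step 1:
                  C         M         L
  Initial   0.01943    0.1193     7.806
  Change      9.275     6.183    -6.183
  Equil       9.295     6.303     1.623
  solve Keq expr → x = -3.092; check Q = 8.2530e-05
Then add 1.327 M of M.
Step 2:
                  C         M         L
  Initial     9.295      7.63     1.623
  Change    -0.2985    -0.199     0.199
  Equil       8.996     7.431     1.821
  solve Keq expr → x = 0.09949; check Q = 8.2530e-05
Then add 3.232 M of M.
Step 3:
                  C         M         L
  Initial     8.996     10.66     1.821
  Change    -0.6384   -0.4256    0.4256
  Equil       8.358     10.24     2.247
  solve Keq expr → x = 0.2128; check Q = 8.2530e-05

Direction: forward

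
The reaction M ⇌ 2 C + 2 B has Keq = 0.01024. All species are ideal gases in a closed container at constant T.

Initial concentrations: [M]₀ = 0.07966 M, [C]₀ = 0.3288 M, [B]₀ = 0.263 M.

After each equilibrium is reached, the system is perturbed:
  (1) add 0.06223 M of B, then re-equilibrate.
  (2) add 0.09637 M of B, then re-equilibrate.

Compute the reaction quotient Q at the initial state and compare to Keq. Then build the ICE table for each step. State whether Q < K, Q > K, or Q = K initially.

Q₀ = 0.09387 vs Keq = 0.01024 ⇒ Q>K, reverse
Step 1:
                   M          C          B
  Initial    0.07966     0.3288      0.263
  Change     0.05093    -0.1019    -0.1019
  Equil       0.1306     0.2269     0.1611
  solve Keq expr → x = -0.05093; check Q = 0.01024
Then add 0.06223 M of B.
Step 2:
                   M          C          B
  Initial     0.1306     0.2269     0.2234
  Change     0.01442   -0.02884   -0.02884
  Equil        0.145     0.1981     0.1945
  solve Keq expr → x = -0.01442; check Q = 0.01024
Then add 0.09637 M of B.
Step 3:
                   M          C          B
  Initial      0.145     0.1981     0.2909
  Change     0.01848   -0.03696   -0.03696
  Equil       0.1635     0.1611     0.2539
  solve Keq expr → x = -0.01848; check Q = 0.01024

Q₀ = 0.09387; Q > K (proceeds reverse)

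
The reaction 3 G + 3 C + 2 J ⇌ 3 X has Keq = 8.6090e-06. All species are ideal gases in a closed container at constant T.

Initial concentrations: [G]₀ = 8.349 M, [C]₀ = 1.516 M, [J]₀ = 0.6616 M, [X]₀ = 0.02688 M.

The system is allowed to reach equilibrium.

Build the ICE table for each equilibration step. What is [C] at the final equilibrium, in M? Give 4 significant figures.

[C]_eq = 1.382 M

Q₀ = 2.1882e-08 vs Keq = 8.6090e-06 ⇒ Q<K, forward
Step 1:
                  G         C         J         X
  I           8.349     1.516    0.6616   0.02688
  C         -0.1336   -0.1336  -0.08907    0.1336
  E           8.215     1.382    0.5725    0.1605
  solve Keq expr → x = 0.04454; check Q = 8.6090e-06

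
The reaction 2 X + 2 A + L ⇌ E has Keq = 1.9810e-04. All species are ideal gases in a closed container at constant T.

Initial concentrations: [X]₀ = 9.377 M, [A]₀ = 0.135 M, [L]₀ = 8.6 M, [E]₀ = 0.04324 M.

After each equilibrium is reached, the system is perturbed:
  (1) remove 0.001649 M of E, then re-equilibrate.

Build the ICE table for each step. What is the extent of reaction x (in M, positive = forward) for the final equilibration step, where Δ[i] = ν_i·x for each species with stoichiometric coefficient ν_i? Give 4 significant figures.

Q₀ = 0.003138 vs Keq = 1.9810e-04 ⇒ Q>K, reverse
Step 1:
                   X          A          L          E
  init         9.377      0.135        8.6    0.04324
  Δ          0.07323    0.07323    0.03661   -0.03661
  eq            9.45     0.2082      8.637   0.006625
  solve Keq expr → x = -0.03661; check Q = 1.9810e-04
Then remove 0.001649 M of E.
Step 2:
                   X          A          L          E
  init          9.45     0.2082      8.637   0.004976
  Δ        -0.002919  -0.002919  -0.001459   0.001459
  eq           9.447     0.2053      8.635   0.006436
  solve Keq expr → x = 0.001459; check Q = 1.9810e-04

x = 0.001459 M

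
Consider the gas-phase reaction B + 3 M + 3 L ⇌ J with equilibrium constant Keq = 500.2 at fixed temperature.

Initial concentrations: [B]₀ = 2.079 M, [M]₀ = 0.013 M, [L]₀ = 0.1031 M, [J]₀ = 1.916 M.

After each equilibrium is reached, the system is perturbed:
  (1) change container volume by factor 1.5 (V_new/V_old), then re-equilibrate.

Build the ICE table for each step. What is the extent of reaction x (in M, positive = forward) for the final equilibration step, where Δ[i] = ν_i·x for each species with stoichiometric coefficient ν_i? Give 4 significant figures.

Q₀ = 3.8277e+08 vs Keq = 500.2 ⇒ Q>K, reverse
Step 1:
                   B          M          L          J
  I            2.079      0.013     0.1031      1.916
  C          0.09647     0.2894     0.2894   -0.09647
  E            2.175     0.3024     0.3925       1.82
  solve Keq expr → x = -0.09647; check Q = 500.2
Then change container volume by factor 1.5 (V_new/V_old).
Step 2:
                   B          M          L          J
  I             1.45     0.2016     0.2617      1.213
  C            0.037      0.111      0.111     -0.037
  E            1.487     0.3126     0.3727      1.176
  solve Keq expr → x = -0.037; check Q = 500.2

x = -0.037 M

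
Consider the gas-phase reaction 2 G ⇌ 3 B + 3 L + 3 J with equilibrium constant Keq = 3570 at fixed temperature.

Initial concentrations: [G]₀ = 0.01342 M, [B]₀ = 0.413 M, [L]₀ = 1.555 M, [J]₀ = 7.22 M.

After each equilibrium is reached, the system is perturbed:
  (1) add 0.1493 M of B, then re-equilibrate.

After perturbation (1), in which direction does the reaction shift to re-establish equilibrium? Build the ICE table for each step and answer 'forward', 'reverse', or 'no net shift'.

Direction: reverse

Q₀ = 5.5354e+05 vs Keq = 3570 ⇒ Q>K, reverse
Step 1:
                    G           B           L           J
  I           0.01342       0.413       1.555        7.22
  C           0.07613     -0.1142     -0.1142     -0.1142
  E           0.08955      0.2988       1.441       7.106
  solve Keq expr → x = -0.03807; check Q = 3570
Then add 0.1493 M of B.
Step 2:
                    G           B           L           J
  I           0.08955      0.4481       1.441       7.106
  C           0.03655    -0.05483    -0.05483    -0.05483
  E            0.1261      0.3933       1.386       7.051
  solve Keq expr → x = -0.01828; check Q = 3570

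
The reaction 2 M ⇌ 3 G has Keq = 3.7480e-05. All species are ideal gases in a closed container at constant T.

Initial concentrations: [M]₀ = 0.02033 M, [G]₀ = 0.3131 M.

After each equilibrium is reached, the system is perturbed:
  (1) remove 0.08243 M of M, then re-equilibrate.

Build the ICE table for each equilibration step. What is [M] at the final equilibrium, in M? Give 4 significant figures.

[M]_eq = 0.1406 M

Q₀ = 74.26 vs Keq = 3.7480e-05 ⇒ Q>K, reverse
Step 1:
                   M          G
  I          0.02033     0.3131
  C           0.2006    -0.3009
  E           0.2209    0.01223
  solve Keq expr → x = -0.1003; check Q = 3.7480e-05
Then remove 0.08243 M of M.
Step 2:
                   M          G
  I           0.1385    0.01223
  C          0.00212  -0.003181
  E           0.1406   0.009049
  solve Keq expr → x = -0.00106; check Q = 3.7480e-05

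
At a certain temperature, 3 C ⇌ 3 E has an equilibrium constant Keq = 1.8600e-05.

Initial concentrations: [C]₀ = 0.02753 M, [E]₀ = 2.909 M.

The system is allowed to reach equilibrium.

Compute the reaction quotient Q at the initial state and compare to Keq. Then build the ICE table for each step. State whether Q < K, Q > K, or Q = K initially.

Q₀ = 1.1798e+06; Q > K (proceeds reverse)

Q₀ = 1.1798e+06 vs Keq = 1.8600e-05 ⇒ Q>K, reverse
Step 1:
                    C           E
  I           0.02753       2.909
  C             2.833      -2.833
  E             2.861      0.0758
  solve Keq expr → x = -0.9444; check Q = 1.8600e-05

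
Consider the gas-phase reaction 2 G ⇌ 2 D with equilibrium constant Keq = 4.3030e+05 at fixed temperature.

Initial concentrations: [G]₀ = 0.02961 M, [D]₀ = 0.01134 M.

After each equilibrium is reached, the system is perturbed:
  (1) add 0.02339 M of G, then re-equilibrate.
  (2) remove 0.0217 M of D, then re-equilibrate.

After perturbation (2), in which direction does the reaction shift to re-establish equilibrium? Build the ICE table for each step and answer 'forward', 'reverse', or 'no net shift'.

Q₀ = 0.1467 vs Keq = 4.3030e+05 ⇒ Q<K, forward
Step 1:
                  G         D
  init      0.02961   0.01134
  Δ        -0.02955   0.02955
  eq      6.2331e-05   0.04089
  solve Keq expr → x = 0.01477; check Q = 4.3030e+05
Then add 0.02339 M of G.
Step 2:
                  G         D
  init      0.02345   0.04089
  Δ        -0.02335   0.02335
  eq      9.7934e-05   0.06424
  solve Keq expr → x = 0.01168; check Q = 4.3030e+05
Then remove 0.0217 M of D.
Step 3:
                  G         D
  init    9.7934e-05   0.04254
  Δ       -3.3030e-05 3.3030e-05
  eq      6.4904e-05   0.04258
  solve Keq expr → x = 1.6515e-05; check Q = 4.3030e+05

Direction: forward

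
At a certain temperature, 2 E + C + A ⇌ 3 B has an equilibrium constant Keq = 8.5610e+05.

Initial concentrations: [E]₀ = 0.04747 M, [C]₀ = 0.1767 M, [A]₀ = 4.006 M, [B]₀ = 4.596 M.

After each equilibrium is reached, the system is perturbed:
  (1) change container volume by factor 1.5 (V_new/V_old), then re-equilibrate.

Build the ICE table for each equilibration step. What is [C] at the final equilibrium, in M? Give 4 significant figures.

[C]_eq = 0.1075 M

Q₀ = 6.0863e+04 vs Keq = 8.5610e+05 ⇒ Q<K, forward
Step 1:
                    E           C           A           B
  I           0.04747      0.1767       4.006       4.596
  C          -0.03391    -0.01695    -0.01695     0.05086
  E           0.01356      0.1597       3.989       4.647
  solve Keq expr → x = 0.01695; check Q = 8.5610e+05
Then change container volume by factor 1.5 (V_new/V_old).
Step 2:
                    E           C           A           B
  I          0.009041      0.1065       2.659       3.098
  C          0.001964  9.8179e-04  9.8179e-04   -0.002945
  E             0.011      0.1075        2.66       3.095
  solve Keq expr → x = -9.8179e-04; check Q = 8.5610e+05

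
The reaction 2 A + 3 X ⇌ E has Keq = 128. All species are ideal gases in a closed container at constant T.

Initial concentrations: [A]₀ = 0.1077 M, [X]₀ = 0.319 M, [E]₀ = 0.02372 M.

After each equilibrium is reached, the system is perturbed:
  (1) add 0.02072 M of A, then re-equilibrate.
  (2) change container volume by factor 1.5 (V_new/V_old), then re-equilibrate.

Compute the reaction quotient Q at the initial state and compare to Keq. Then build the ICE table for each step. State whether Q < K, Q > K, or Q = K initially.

Q₀ = 63 vs Keq = 128 ⇒ Q<K, forward
Step 1:
                    A           X           E
  init         0.1077       0.319     0.02372
  Δ          -0.01338    -0.02008    0.006692
  eq          0.09432      0.2989     0.03041
  solve Keq expr → x = 0.006692; check Q = 128
Then add 0.02072 M of A.
Step 2:
                    A           X           E
  init          0.115      0.2989     0.03041
  Δ         -0.008134     -0.0122    0.004067
  eq           0.1069      0.2867     0.03448
  solve Keq expr → x = 0.004067; check Q = 128
Then change container volume by factor 1.5 (V_new/V_old).
Step 3:
                    A           X           E
  init        0.07127      0.1911     0.02299
  Δ           0.02146     0.03218    -0.01073
  eq          0.09272      0.2233     0.01226
  solve Keq expr → x = -0.01073; check Q = 128

Q₀ = 63; Q < K (proceeds forward)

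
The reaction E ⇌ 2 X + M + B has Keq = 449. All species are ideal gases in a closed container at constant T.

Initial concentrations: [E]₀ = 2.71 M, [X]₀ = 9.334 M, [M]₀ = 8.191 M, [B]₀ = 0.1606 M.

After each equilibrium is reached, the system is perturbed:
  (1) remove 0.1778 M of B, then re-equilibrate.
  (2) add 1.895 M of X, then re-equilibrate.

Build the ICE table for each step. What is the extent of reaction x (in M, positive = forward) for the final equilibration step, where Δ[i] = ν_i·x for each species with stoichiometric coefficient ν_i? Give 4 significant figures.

Q₀ = 42.29 vs Keq = 449 ⇒ Q<K, forward
Step 1:
                    E           X           M           B
  Initial        2.71       9.334       8.191      0.1606
  Change      -0.7109       1.422      0.7109      0.7109
  Equil         1.999       10.76       8.902      0.8715
  solve Keq expr → x = 0.7109; check Q = 449
Then remove 0.1778 M of B.
Step 2:
                    E           X           M           B
  Initial       1.999       10.76       8.902      0.6937
  Change     -0.09742      0.1948     0.09742     0.09742
  Equil         1.902       10.95       8.999      0.7912
  solve Keq expr → x = 0.09742; check Q = 449
Then add 1.895 M of X.
Step 3:
                    E           X           M           B
  Initial       1.902       12.85       8.999      0.7912
  Change       0.1374     -0.2748     -0.1374     -0.1374
  Equil         2.039       12.57       8.862      0.6538
  solve Keq expr → x = -0.1374; check Q = 449

x = -0.1374 M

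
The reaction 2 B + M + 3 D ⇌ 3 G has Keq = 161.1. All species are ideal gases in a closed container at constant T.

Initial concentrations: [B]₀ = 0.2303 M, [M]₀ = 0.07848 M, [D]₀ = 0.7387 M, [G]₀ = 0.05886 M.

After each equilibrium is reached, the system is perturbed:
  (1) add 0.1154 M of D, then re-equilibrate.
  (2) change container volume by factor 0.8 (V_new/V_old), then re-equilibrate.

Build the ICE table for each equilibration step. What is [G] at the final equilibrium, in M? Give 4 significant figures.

Q₀ = 0.1215 vs Keq = 161.1 ⇒ Q<K, forward
Step 1:
                   B          M          D          G
  Initial     0.2303    0.07848     0.7387    0.05886
  Change     -0.1088   -0.05438    -0.1631     0.1631
  Equil       0.1215     0.0241     0.5756      0.222
  solve Keq expr → x = 0.05438; check Q = 161.1
Then add 0.1154 M of D.
Step 2:
                   B          M          D          G
  Initial     0.1215     0.0241      0.691      0.222
  Change   -0.008293  -0.004147   -0.01244    0.01244
  Equil       0.1133    0.01996     0.6785     0.2344
  solve Keq expr → x = 0.004147; check Q = 161.1
Then change container volume by factor 0.8 (V_new/V_old).
Step 3:
                   B          M          D          G
  Initial     0.1416    0.02495     0.8482      0.293
  Change    -0.01158  -0.005789   -0.01737    0.01737
  Equil         0.13    0.01916     0.8308     0.3104
  solve Keq expr → x = 0.005789; check Q = 161.1

[G]_eq = 0.3104 M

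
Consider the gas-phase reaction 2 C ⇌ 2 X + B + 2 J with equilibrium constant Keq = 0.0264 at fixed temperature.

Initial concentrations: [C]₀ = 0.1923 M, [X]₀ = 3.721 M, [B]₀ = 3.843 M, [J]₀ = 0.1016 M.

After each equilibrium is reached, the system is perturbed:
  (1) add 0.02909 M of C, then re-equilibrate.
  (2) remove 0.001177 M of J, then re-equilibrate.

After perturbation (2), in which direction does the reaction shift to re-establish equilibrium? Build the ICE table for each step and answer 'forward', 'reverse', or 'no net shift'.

Q₀ = 14.85 vs Keq = 0.0264 ⇒ Q>K, reverse
Step 1:
                    C           X           B           J
  init         0.1923       3.721       3.843      0.1016
  Δ           0.09499    -0.09499     -0.0475    -0.09499
  eq           0.2873       3.626       3.796    0.006608
  solve Keq expr → x = -0.0475; check Q = 0.0264
Then add 0.02909 M of C.
Step 2:
                    C           X           B           J
  init         0.3164       3.626       3.796    0.006608
  Δ       -6.5246e-04  6.5246e-04  3.2623e-04  6.5246e-04
  eq           0.3157       3.627       3.796     0.00726
  solve Keq expr → x = 3.2623e-04; check Q = 0.0264
Then remove 0.001177 M of J.
Step 3:
                    C           X           B           J
  init         0.3157       3.627       3.796    0.006083
  Δ         -0.001148    0.001148  5.7389e-04    0.001148
  eq           0.3146       3.628       3.796    0.007231
  solve Keq expr → x = 5.7389e-04; check Q = 0.0264

Direction: forward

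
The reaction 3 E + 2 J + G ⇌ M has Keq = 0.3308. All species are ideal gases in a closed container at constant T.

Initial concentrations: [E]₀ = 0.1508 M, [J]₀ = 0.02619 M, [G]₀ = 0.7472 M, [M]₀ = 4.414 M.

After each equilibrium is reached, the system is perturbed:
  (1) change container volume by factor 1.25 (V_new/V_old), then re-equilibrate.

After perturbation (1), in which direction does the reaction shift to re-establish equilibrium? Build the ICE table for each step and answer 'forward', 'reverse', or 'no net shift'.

Direction: reverse

Q₀ = 2.5114e+06 vs Keq = 0.3308 ⇒ Q>K, reverse
Step 1:
                  E         J         G         M
  init       0.1508   0.02619    0.7472     4.414
  Δ           1.712     1.141    0.5707   -0.5707
  eq          1.863     1.168     1.318     3.843
  solve Keq expr → x = -0.5707; check Q = 0.3308
Then change container volume by factor 1.25 (V_new/V_old).
Step 2:
                  E         J         G         M
  init         1.49    0.9341     1.054     3.075
  Δ          0.3166    0.2111    0.1055   -0.1055
  eq          1.807     1.145      1.16     2.969
  solve Keq expr → x = -0.1055; check Q = 0.3308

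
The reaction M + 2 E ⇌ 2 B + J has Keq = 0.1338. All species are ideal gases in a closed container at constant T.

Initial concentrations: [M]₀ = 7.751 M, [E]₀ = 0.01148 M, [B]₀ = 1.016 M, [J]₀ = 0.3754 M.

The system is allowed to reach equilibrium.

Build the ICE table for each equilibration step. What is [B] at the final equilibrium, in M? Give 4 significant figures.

[B]_eq = 0.7056 M

Q₀ = 379.4 vs Keq = 0.1338 ⇒ Q>K, reverse
Step 1:
                  M         E         B         J
  Initial     7.751   0.01148     1.016    0.3754
  Change     0.1552    0.3104   -0.3104   -0.1552
  Equil       7.906    0.3219    0.7056    0.2202
  solve Keq expr → x = -0.1552; check Q = 0.1338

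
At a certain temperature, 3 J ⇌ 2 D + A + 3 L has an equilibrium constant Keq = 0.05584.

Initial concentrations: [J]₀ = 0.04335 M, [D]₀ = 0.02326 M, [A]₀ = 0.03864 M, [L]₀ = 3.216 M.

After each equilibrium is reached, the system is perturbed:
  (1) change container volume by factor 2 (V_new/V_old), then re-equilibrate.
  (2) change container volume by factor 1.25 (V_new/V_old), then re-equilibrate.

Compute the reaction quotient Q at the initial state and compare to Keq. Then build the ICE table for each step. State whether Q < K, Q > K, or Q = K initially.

Q₀ = 8.536 vs Keq = 0.05584 ⇒ Q>K, reverse
Step 1:
                    J           D           A           L
  init        0.04335     0.02326     0.03864       3.216
  Δ           0.02796    -0.01864   -0.009321    -0.02796
  eq          0.07131    0.004617     0.02932       3.188
  solve Keq expr → x = -0.009321; check Q = 0.05584
Then change container volume by factor 2 (V_new/V_old).
Step 2:
                    J           D           A           L
  init        0.03566    0.002309     0.01466       1.594
  Δ         -0.004242    0.002828    0.001414    0.004242
  eq          0.03142    0.005136     0.01607       1.598
  solve Keq expr → x = 0.001414; check Q = 0.05584
Then change container volume by factor 1.25 (V_new/V_old).
Step 3:
                    J           D           A           L
  init        0.02513    0.004109     0.01286       1.279
  Δ         -0.001518    0.001012  5.0604e-04    0.001518
  eq          0.02361    0.005121     0.01336        1.28
  solve Keq expr → x = 5.0604e-04; check Q = 0.05584

Q₀ = 8.536; Q > K (proceeds reverse)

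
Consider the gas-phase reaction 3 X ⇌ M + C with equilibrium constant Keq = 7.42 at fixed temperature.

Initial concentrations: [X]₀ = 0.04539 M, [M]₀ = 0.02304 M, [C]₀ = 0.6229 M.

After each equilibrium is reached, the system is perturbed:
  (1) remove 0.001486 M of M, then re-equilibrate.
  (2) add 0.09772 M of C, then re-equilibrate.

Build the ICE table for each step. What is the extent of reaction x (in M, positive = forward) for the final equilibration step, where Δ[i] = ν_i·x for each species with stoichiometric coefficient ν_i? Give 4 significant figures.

x = -6.2809e-04 M

Q₀ = 153.5 vs Keq = 7.42 ⇒ Q>K, reverse
Step 1:
                   X          M          C
  I          0.04539    0.02304     0.6229
  C          0.04346   -0.01449   -0.01449
  E          0.08885   0.008554     0.6084
  solve Keq expr → x = -0.01449; check Q = 7.42
Then remove 0.001486 M of M.
Step 2:
                   X          M          C
  I          0.08885   0.007068     0.6084
  C        -0.002402 8.0057e-04 8.0057e-04
  E          0.08645   0.007868     0.6092
  solve Keq expr → x = 8.0057e-04; check Q = 7.42
Then add 0.09772 M of C.
Step 3:
                   X          M          C
  I          0.08645   0.007868     0.7069
  C         0.001884 -6.2809e-04 -6.2809e-04
  E          0.08833    0.00724     0.7063
  solve Keq expr → x = -6.2809e-04; check Q = 7.42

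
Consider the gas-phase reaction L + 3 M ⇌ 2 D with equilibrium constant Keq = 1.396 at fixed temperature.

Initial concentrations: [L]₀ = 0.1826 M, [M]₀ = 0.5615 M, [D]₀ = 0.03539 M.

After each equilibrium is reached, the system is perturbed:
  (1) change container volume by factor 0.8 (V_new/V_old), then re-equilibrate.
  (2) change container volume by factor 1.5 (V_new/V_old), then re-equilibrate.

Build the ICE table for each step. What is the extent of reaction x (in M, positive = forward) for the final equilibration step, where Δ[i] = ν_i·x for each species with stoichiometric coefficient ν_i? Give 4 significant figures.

Q₀ = 0.03874 vs Keq = 1.396 ⇒ Q<K, forward
Step 1:
                   L          M          D
  I           0.1826     0.5615    0.03539
  C         -0.04411    -0.1323    0.08823
  E           0.1385     0.4292     0.1236
  solve Keq expr → x = 0.04411; check Q = 1.396
Then change container volume by factor 0.8 (V_new/V_old).
Step 2:
                   L          M          D
  I           0.1731     0.5365     0.1545
  C        -0.009375   -0.02812    0.01875
  E           0.1637     0.5083     0.1733
  solve Keq expr → x = 0.009375; check Q = 1.396
Then change container volume by factor 1.5 (V_new/V_old).
Step 3:
                   L          M          D
  I           0.1092     0.3389     0.1155
  C          0.01118    0.03354   -0.02236
  E           0.1203     0.3724    0.09315
  solve Keq expr → x = -0.01118; check Q = 1.396

x = -0.01118 M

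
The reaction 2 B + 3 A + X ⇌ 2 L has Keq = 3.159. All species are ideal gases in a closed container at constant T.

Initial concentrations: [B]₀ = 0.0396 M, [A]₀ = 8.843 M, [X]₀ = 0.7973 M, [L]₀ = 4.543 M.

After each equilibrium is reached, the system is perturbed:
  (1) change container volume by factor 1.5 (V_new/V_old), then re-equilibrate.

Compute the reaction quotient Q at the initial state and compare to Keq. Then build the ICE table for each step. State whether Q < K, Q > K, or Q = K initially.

Q₀ = 23.87 vs Keq = 3.159 ⇒ Q>K, reverse
Step 1:
                    B           A           X           L
  init         0.0396       8.843      0.7973       4.543
  Δ           0.06395     0.09592     0.03197    -0.06395
  eq           0.1035       8.939      0.8293       4.479
  solve Keq expr → x = -0.03197; check Q = 3.159
Then change container volume by factor 1.5 (V_new/V_old).
Step 2:
                    B           A           X           L
  init        0.06903       5.959      0.5528       2.986
  Δ           0.07366      0.1105     0.03683    -0.07366
  eq           0.1427        6.07      0.5897       2.912
  solve Keq expr → x = -0.03683; check Q = 3.159

Q₀ = 23.87; Q > K (proceeds reverse)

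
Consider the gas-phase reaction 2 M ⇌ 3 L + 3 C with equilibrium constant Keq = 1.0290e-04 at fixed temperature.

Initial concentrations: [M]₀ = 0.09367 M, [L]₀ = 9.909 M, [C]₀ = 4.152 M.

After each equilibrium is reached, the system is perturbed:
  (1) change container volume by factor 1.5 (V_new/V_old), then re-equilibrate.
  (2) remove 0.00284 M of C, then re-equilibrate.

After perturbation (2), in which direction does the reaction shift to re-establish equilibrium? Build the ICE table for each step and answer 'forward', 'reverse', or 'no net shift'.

Direction: forward

Q₀ = 7.9371e+06 vs Keq = 1.0290e-04 ⇒ Q>K, reverse
Step 1:
                   M          L          C
  Initial    0.09367      9.909      4.152
  Change       2.757     -4.136     -4.136
  Equil        2.851      5.773    0.01632
  solve Keq expr → x = -1.379; check Q = 1.0290e-04
Then change container volume by factor 1.5 (V_new/V_old).
Step 2:
                   M          L          C
  Initial      1.901      3.849    0.01088
  Change   -0.005153    0.00773    0.00773
  Equil        1.895      3.857    0.01861
  solve Keq expr → x = 0.002577; check Q = 1.0290e-04
Then remove 0.00284 M of C.
Step 3:
                   M          L          C
  Initial      1.895      3.857    0.01577
  Change   -0.001876   0.002814   0.002814
  Equil        1.893      3.859    0.01858
  solve Keq expr → x = 9.3805e-04; check Q = 1.0290e-04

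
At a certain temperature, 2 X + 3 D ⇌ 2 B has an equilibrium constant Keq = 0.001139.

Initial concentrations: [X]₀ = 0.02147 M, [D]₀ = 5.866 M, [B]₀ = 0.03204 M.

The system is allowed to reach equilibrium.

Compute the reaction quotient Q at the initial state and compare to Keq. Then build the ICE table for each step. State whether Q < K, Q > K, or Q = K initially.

Q₀ = 0.01103; Q > K (proceeds reverse)

Q₀ = 0.01103 vs Keq = 0.001139 ⇒ Q>K, reverse
Step 1:
                  X         D         B
  init      0.02147     5.866   0.03204
  Δ         0.01463   0.02195  -0.01463
  eq         0.0361     5.888   0.01741
  solve Keq expr → x = -0.007316; check Q = 0.001139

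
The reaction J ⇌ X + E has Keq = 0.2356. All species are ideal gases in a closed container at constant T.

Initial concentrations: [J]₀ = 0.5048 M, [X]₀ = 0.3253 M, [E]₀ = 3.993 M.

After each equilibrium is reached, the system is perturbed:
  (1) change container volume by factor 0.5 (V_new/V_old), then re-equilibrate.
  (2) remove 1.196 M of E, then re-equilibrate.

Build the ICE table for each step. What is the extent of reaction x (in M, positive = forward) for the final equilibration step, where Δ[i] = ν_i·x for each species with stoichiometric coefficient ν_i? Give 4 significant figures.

Q₀ = 2.573 vs Keq = 0.2356 ⇒ Q>K, reverse
Step 1:
                    J           X           E
  I            0.5048      0.3253       3.993
  C            0.2758     -0.2758     -0.2758
  E            0.7806     0.04948       3.717
  solve Keq expr → x = -0.2758; check Q = 0.2356
Then change container volume by factor 0.5 (V_new/V_old).
Step 2:
                    J           X           E
  I             1.561     0.09895       7.434
  C           0.04764    -0.04764    -0.04764
  E             1.609     0.05132       7.387
  solve Keq expr → x = -0.04764; check Q = 0.2356
Then remove 1.196 M of E.
Step 3:
                    J           X           E
  I             1.609     0.05132       6.191
  C         -0.009461    0.009461    0.009461
  E             1.599     0.06078         6.2
  solve Keq expr → x = 0.009461; check Q = 0.2356

x = 0.009461 M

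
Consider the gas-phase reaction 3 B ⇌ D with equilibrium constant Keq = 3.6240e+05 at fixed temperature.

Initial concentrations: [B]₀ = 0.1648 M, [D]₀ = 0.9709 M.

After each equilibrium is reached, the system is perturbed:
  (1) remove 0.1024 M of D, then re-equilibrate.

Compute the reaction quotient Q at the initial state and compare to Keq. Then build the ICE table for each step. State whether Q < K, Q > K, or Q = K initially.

Q₀ = 216.9; Q < K (proceeds forward)

Q₀ = 216.9 vs Keq = 3.6240e+05 ⇒ Q<K, forward
Step 1:
                   B          D
  init        0.1648     0.9709
  Δ          -0.1507    0.05023
  eq         0.01412      1.021
  solve Keq expr → x = 0.05023; check Q = 3.6240e+05
Then remove 0.1024 M of D.
Step 2:
                   B          D
  init       0.01412     0.9187
  Δ       -4.8805e-04 1.6268e-04
  eq         0.01364     0.9189
  solve Keq expr → x = 1.6268e-04; check Q = 3.6240e+05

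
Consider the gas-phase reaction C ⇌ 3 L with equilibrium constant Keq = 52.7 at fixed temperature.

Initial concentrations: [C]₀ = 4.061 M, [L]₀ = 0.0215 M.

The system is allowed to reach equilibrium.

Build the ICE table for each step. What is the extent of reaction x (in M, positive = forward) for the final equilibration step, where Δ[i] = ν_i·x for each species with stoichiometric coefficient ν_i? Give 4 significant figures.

Q₀ = 2.4473e-06 vs Keq = 52.7 ⇒ Q<K, forward
Step 1:
                   C          L
  Initial      4.061     0.0215
  Change      -1.665      4.995
  Equil        2.396      5.017
  solve Keq expr → x = 1.665; check Q = 52.7

x = 1.665 M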